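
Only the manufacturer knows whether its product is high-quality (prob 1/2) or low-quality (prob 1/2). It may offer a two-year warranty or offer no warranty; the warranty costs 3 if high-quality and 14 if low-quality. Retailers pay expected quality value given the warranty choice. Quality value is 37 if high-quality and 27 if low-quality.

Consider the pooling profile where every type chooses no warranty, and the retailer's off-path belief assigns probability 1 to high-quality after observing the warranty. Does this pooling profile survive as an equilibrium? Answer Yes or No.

On path, the retailer holds the prior and pays 1/2·37 + 1/2·27 = 32. Off path (the warranty), believing high-quality, it pays 37.
high-quality: no warranty nets 32; the warranty nets 37 − 3 = 34. high-quality would deviate.
low-quality: no warranty nets 32; the warranty nets 37 − 14 = 23. low-quality stays.
A type deviates, so pooling fails.

No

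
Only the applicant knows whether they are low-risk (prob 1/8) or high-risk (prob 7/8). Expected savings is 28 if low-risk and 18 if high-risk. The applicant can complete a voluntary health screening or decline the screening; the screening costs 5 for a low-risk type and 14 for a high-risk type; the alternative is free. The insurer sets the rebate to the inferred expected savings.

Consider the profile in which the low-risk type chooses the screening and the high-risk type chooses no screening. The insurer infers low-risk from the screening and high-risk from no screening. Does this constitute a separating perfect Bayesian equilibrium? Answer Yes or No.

Yes

Under these beliefs, the screening earns rebate 28 and no screening earns rebate 18.
low-risk: the screening nets 28 − 5 = 23; no screening nets 18. low-risk prefers the screening.
high-risk: the screening nets 28 − 14 = 14; no screening nets 18. high-risk prefers no screening.
Neither type deviates, so the separating profile is an equilibrium.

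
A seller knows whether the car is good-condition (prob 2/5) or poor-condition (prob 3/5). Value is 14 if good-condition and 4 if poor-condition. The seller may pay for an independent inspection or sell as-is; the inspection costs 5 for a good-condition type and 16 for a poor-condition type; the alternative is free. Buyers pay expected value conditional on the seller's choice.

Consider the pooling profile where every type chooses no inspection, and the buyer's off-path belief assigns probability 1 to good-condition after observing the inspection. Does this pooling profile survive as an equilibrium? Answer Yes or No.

No

On path, the buyer holds the prior and pays 2/5·14 + 3/5·4 = 8. Off path (the inspection), believing good-condition, it pays 14.
good-condition: no inspection nets 8; the inspection nets 14 − 5 = 9. good-condition would deviate.
poor-condition: no inspection nets 8; the inspection nets 14 − 16 = -2. poor-condition stays.
A type deviates, so pooling fails.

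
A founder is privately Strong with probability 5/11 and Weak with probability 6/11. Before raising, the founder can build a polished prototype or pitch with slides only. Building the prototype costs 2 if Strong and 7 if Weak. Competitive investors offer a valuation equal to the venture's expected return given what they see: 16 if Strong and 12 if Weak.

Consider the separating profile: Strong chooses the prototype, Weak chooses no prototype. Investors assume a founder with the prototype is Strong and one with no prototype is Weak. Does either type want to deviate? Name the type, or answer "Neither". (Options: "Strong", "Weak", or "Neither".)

Neither

The prototype pays 16; no prototype pays 12.
Strong: assigned the prototype, nets 16 − 2 = 14; deviating to no prototype nets 12.
Weak: assigned no prototype, nets 12; deviating to the prototype nets 16 − 7 = 9.
Both types strictly prefer their assigned action; no profitable deviation.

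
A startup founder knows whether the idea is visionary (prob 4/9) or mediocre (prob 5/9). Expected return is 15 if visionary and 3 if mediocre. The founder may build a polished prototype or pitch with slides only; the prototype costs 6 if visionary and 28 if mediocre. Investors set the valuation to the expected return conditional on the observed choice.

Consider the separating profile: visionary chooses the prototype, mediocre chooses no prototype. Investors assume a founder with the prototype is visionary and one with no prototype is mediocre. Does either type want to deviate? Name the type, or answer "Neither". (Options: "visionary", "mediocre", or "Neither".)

Neither

The prototype pays 15; no prototype pays 3.
visionary: assigned the prototype, nets 15 − 6 = 9; deviating to no prototype nets 3.
mediocre: assigned no prototype, nets 3; deviating to the prototype nets 15 − 28 = -13.
Both types strictly prefer their assigned action; no profitable deviation.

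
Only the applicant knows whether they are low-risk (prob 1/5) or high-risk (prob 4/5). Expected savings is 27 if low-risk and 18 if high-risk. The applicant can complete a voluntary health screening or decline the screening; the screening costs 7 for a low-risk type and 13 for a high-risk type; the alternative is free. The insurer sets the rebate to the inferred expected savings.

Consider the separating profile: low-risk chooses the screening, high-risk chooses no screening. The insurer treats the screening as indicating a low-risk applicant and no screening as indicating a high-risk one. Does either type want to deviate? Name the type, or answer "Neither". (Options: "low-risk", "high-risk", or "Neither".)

The screening pays 27; no screening pays 18.
low-risk: assigned the screening, nets 27 − 7 = 20; deviating to no screening nets 18.
high-risk: assigned no screening, nets 18; deviating to the screening nets 27 − 13 = 14.
Both types strictly prefer their assigned action; no profitable deviation.

Neither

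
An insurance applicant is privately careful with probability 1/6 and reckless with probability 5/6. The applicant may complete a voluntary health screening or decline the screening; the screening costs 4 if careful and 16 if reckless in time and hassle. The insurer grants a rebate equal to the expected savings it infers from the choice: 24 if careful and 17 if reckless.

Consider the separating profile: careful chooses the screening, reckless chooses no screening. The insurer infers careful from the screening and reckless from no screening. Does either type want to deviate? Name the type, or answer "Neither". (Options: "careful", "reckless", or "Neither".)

Neither

The screening pays 24; no screening pays 17.
careful: assigned the screening, nets 24 − 4 = 20; deviating to no screening nets 17.
reckless: assigned no screening, nets 17; deviating to the screening nets 24 − 16 = 8.
Both types strictly prefer their assigned action; no profitable deviation.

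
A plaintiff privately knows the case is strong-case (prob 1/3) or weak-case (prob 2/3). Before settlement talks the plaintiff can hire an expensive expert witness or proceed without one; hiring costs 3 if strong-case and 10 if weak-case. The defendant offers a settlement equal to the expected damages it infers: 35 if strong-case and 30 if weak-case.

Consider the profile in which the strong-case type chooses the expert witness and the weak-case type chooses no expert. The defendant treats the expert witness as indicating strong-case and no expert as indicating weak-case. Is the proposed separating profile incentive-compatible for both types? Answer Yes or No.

Under these beliefs, the expert witness earns settlement 35 and no expert earns settlement 30.
strong-case: the expert witness nets 35 − 3 = 32; no expert nets 30. strong-case prefers the expert witness.
weak-case: the expert witness nets 35 − 10 = 25; no expert nets 30. weak-case prefers no expert.
Neither type deviates, so the separating profile is an equilibrium.

Yes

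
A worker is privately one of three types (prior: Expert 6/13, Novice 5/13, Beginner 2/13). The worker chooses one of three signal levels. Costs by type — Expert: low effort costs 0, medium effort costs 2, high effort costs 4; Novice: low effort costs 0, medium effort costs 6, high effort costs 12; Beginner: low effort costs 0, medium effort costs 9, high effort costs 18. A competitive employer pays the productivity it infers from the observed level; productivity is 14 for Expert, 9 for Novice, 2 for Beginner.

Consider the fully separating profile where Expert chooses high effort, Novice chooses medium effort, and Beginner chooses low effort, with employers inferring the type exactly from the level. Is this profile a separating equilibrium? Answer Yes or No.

Separating wages: high effort → 14, medium effort → 9, low effort → 2.
Expert (assigned high effort): low effort: 2 − 0 = 2; medium effort: 9 − 2 = 7; high effort: 14 − 4 = 10. Expert stays.
Novice (assigned medium effort): low effort: 2 − 0 = 2; medium effort: 9 − 6 = 3; high effort: 14 − 12 = 2. Novice stays.
Beginner (assigned low effort): low effort: 2 − 0 = 2; medium effort: 9 − 9 = 0; high effort: 14 − 18 = -4. Beginner stays.
Every type prefers its assigned level; separation holds.

Yes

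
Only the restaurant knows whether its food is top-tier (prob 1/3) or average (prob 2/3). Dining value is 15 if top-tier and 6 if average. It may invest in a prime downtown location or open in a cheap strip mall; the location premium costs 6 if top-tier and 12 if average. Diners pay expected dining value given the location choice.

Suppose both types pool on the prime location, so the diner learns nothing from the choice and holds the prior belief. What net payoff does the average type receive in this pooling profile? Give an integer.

Pooled price premium = 1/3·15 + 2/3·6 = 9.
average pays cost 12 for the prime location, so net payoff = 9 − 12 = -3.

-3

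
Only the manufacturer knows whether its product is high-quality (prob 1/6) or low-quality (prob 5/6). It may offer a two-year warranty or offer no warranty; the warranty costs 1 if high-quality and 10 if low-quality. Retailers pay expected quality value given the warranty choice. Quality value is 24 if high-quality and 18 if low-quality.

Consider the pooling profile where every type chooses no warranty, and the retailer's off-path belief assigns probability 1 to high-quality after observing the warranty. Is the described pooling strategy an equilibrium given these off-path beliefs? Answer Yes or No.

On path, the retailer holds the prior and pays 1/6·24 + 5/6·18 = 19. Off path (the warranty), believing high-quality, it pays 24.
high-quality: no warranty nets 19; the warranty nets 24 − 1 = 23. high-quality would deviate.
low-quality: no warranty nets 19; the warranty nets 24 − 10 = 14. low-quality stays.
A type deviates, so pooling fails.

No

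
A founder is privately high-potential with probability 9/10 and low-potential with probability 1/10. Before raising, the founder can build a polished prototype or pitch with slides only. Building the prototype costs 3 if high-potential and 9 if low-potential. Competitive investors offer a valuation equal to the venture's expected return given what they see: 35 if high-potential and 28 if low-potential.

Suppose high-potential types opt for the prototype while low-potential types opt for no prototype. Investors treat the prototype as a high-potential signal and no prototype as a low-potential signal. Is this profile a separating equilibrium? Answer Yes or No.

Yes

Under these beliefs, the prototype earns valuation 35 and no prototype earns valuation 28.
high-potential: the prototype nets 35 − 3 = 32; no prototype nets 28. high-potential prefers the prototype.
low-potential: the prototype nets 35 − 9 = 26; no prototype nets 28. low-potential prefers no prototype.
Neither type deviates, so the separating profile is an equilibrium.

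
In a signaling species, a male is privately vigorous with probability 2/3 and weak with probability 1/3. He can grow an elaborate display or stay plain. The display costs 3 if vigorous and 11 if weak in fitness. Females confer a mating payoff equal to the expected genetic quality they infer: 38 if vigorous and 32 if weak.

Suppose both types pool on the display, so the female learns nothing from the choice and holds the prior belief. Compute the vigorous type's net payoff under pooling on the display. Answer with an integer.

33

Pooled mating payoff = 2/3·38 + 1/3·32 = 36.
vigorous pays cost 3 for the display, so net payoff = 36 − 3 = 33.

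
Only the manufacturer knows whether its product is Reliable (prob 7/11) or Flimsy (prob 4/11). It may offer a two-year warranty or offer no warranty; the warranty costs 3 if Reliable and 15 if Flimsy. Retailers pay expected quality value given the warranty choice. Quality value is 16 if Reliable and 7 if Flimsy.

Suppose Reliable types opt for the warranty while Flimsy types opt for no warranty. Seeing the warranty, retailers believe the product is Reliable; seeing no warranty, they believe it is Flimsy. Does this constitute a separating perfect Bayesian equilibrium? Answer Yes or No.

Yes

Under these beliefs, the warranty earns price 16 and no warranty earns price 7.
Reliable: the warranty nets 16 − 3 = 13; no warranty nets 7. Reliable prefers the warranty.
Flimsy: the warranty nets 16 − 15 = 1; no warranty nets 7. Flimsy prefers no warranty.
Neither type deviates, so the separating profile is an equilibrium.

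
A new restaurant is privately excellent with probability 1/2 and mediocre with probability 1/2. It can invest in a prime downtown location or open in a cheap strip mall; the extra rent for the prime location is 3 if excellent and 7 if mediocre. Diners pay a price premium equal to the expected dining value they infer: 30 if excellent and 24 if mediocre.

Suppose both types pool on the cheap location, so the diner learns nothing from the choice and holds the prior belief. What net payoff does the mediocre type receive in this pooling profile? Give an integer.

27

Pooled price premium = 1/2·30 + 1/2·24 = 27.
mediocre pays no cost for the cheap location, so net payoff = 27.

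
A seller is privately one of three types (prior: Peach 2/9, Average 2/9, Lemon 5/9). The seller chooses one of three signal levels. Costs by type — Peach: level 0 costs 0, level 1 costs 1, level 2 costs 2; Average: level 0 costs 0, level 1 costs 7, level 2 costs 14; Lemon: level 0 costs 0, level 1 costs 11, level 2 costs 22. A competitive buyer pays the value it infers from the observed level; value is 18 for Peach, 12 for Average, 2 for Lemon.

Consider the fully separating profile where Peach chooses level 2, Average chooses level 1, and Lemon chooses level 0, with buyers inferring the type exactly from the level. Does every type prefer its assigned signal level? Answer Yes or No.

Separating prices: level 2 → 18, level 1 → 12, level 0 → 2.
Peach (assigned level 2): level 0: 2 − 0 = 2; level 1: 12 − 1 = 11; level 2: 18 − 2 = 16. Peach stays.
Average (assigned level 1): level 0: 2 − 0 = 2; level 1: 12 − 7 = 5; level 2: 18 − 14 = 4. Average stays.
Lemon (assigned level 0): level 0: 2 − 0 = 2; level 1: 12 − 11 = 1; level 2: 18 − 22 = -4. Lemon stays.
Every type prefers its assigned level; separation holds.

Yes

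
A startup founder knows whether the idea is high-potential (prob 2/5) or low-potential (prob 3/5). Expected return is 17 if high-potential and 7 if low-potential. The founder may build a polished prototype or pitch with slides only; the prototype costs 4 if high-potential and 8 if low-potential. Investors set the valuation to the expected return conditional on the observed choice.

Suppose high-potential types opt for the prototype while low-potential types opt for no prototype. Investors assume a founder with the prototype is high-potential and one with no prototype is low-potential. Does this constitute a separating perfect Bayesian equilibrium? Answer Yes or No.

No

Under these beliefs, the prototype earns valuation 17 and no prototype earns valuation 7.
high-potential: the prototype nets 17 − 4 = 13; no prototype nets 7. high-potential prefers the prototype.
low-potential: the prototype nets 17 − 8 = 9; no prototype nets 7. low-potential would deviate to the prototype.
low-potential has a profitable deviation, so the profile is not an equilibrium.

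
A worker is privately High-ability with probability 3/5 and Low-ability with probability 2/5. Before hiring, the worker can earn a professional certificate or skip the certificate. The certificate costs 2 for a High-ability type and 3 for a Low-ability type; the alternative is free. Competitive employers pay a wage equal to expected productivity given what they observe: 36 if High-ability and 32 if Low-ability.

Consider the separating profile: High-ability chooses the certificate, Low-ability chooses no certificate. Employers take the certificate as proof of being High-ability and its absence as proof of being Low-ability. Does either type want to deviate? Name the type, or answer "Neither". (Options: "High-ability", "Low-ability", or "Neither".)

Low-ability

The certificate pays 36; no certificate pays 32.
High-ability: assigned the certificate, nets 36 − 2 = 34; deviating to no certificate nets 32.
Low-ability: assigned no certificate, nets 32; deviating to the certificate nets 36 − 3 = 33.
The Low-ability type gains 1 by deviating.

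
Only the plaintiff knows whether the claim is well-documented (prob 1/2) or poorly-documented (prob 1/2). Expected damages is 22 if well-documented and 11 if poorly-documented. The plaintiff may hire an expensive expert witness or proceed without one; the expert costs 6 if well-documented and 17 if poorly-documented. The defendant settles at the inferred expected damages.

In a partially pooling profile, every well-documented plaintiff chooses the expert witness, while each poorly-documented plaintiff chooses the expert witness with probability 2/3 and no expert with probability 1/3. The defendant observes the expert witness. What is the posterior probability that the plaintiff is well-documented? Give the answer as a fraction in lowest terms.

P(the expert witness) = (1/2)·1 + (1/2)·(2/3) = 5/6.
By Bayes' rule, P(well-documented | the expert witness) = (1/2) / (5/6) = 3/5.

3/5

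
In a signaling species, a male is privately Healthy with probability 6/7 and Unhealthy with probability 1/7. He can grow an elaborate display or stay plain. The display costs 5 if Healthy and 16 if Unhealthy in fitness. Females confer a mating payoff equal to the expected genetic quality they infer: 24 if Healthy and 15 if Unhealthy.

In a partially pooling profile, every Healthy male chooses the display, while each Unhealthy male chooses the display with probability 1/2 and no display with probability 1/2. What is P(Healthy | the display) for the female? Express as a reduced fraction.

12/13

P(the display) = (6/7)·1 + (1/7)·(1/2) = 13/14.
By Bayes' rule, P(Healthy | the display) = (6/7) / (13/14) = 12/13.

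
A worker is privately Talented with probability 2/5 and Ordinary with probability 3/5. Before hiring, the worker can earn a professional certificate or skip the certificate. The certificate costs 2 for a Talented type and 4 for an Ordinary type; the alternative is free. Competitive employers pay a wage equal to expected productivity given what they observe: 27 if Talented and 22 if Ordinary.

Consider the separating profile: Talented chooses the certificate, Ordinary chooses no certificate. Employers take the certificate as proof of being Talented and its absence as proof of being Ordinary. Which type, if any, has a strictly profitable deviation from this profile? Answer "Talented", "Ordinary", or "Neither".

Ordinary

The certificate pays 27; no certificate pays 22.
Talented: assigned the certificate, nets 27 − 2 = 25; deviating to no certificate nets 22.
Ordinary: assigned no certificate, nets 22; deviating to the certificate nets 27 − 4 = 23.
The Ordinary type gains 1 by deviating.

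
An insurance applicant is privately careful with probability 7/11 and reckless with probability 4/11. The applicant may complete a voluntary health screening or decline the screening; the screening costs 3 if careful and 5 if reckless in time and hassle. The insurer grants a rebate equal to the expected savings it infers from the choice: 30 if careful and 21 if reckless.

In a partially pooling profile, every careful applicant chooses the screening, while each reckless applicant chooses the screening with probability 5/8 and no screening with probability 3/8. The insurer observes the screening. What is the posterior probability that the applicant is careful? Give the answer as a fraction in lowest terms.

14/19

P(the screening) = (7/11)·1 + (4/11)·(5/8) = 19/22.
By Bayes' rule, P(careful | the screening) = (7/11) / (19/22) = 14/19.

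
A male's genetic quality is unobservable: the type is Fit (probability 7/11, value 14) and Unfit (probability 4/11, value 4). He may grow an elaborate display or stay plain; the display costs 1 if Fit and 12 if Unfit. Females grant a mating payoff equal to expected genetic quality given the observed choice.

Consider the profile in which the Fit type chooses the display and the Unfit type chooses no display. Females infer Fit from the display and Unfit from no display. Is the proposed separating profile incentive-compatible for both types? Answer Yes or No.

Under these beliefs, the display earns mating payoff 14 and no display earns mating payoff 4.
Fit: the display nets 14 − 1 = 13; no display nets 4. Fit prefers the display.
Unfit: the display nets 14 − 12 = 2; no display nets 4. Unfit prefers no display.
Neither type deviates, so the separating profile is an equilibrium.

Yes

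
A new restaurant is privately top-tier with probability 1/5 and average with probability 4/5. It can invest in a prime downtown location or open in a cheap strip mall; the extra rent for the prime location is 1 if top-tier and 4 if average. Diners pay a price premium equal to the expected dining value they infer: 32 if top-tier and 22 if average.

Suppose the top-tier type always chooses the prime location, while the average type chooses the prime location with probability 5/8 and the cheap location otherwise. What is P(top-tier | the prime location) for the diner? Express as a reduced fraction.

P(the prime location) = (1/5)·1 + (4/5)·(5/8) = 7/10.
By Bayes' rule, P(top-tier | the prime location) = (1/5) / (7/10) = 2/7.

2/7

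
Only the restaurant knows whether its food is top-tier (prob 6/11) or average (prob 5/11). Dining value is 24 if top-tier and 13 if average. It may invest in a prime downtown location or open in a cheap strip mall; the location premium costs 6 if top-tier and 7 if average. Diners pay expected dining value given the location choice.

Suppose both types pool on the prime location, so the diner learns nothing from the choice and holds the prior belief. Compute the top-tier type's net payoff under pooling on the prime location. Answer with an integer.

13

Pooled price premium = 6/11·24 + 5/11·13 = 19.
top-tier pays cost 6 for the prime location, so net payoff = 19 − 6 = 13.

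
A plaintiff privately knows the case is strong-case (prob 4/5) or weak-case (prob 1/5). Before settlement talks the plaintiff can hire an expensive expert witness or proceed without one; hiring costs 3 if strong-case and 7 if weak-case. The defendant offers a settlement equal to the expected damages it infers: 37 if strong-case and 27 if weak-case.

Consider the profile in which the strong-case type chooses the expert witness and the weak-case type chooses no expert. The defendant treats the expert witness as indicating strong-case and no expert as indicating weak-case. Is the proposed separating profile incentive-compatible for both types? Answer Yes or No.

Under these beliefs, the expert witness earns settlement 37 and no expert earns settlement 27.
strong-case: the expert witness nets 37 − 3 = 34; no expert nets 27. strong-case prefers the expert witness.
weak-case: the expert witness nets 37 − 7 = 30; no expert nets 27. weak-case would deviate to the expert witness.
weak-case has a profitable deviation, so the profile is not an equilibrium.

No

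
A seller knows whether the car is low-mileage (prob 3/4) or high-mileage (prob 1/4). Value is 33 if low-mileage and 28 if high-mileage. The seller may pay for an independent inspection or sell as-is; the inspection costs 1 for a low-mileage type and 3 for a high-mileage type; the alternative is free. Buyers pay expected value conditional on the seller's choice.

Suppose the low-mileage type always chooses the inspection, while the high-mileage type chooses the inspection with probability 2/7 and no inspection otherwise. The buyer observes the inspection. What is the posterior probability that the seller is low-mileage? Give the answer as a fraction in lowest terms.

P(the inspection) = (3/4)·1 + (1/4)·(2/7) = 23/28.
By Bayes' rule, P(low-mileage | the inspection) = (3/4) / (23/28) = 21/23.

21/23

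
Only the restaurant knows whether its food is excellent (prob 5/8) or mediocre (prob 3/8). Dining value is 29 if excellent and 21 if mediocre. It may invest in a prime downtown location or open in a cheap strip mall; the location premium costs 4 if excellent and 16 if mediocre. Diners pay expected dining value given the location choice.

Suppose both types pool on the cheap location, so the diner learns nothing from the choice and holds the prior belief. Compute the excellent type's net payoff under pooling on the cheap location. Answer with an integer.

Pooled price premium = 5/8·29 + 3/8·21 = 26.
excellent pays no cost for the cheap location, so net payoff = 26.

26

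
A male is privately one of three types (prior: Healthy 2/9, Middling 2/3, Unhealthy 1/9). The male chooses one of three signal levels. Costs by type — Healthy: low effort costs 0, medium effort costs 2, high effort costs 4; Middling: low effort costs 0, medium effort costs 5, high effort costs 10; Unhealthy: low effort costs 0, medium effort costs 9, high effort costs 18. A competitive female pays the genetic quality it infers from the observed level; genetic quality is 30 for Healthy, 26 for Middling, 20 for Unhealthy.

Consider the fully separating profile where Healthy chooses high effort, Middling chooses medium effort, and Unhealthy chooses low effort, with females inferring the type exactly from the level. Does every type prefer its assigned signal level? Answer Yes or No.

Separating mating payoffs: high effort → 30, medium effort → 26, low effort → 20.
Healthy (assigned high effort): low effort: 20 − 0 = 20; medium effort: 26 − 2 = 24; high effort: 30 − 4 = 26. Healthy stays.
Middling (assigned medium effort): low effort: 20 − 0 = 20; medium effort: 26 − 5 = 21; high effort: 30 − 10 = 20. Middling stays.
Unhealthy (assigned low effort): low effort: 20 − 0 = 20; medium effort: 26 − 9 = 17; high effort: 30 − 18 = 12. Unhealthy stays.
Every type prefers its assigned level; separation holds.

Yes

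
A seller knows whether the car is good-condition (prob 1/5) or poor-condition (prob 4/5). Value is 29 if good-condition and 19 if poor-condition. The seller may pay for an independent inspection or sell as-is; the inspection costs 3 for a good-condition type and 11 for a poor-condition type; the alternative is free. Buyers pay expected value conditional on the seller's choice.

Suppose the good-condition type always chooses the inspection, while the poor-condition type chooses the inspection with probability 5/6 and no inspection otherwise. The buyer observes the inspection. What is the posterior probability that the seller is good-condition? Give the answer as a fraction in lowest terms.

3/13

P(the inspection) = (1/5)·1 + (4/5)·(5/6) = 13/15.
By Bayes' rule, P(good-condition | the inspection) = (1/5) / (13/15) = 3/13.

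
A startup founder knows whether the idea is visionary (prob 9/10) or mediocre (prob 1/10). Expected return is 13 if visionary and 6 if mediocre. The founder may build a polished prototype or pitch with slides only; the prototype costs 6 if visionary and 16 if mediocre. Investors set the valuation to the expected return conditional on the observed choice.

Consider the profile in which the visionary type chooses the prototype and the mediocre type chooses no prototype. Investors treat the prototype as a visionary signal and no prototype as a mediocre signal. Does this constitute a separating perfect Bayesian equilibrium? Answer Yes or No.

Yes

Under these beliefs, the prototype earns valuation 13 and no prototype earns valuation 6.
visionary: the prototype nets 13 − 6 = 7; no prototype nets 6. visionary prefers the prototype.
mediocre: the prototype nets 13 − 16 = -3; no prototype nets 6. mediocre prefers no prototype.
Neither type deviates, so the separating profile is an equilibrium.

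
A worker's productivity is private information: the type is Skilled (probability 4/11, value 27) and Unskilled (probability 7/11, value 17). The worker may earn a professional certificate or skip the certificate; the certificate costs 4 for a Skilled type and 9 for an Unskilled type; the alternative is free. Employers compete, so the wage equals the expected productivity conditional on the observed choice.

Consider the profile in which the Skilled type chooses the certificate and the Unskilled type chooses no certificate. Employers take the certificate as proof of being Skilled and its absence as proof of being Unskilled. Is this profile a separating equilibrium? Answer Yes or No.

Under these beliefs, the certificate earns wage 27 and no certificate earns wage 17.
Skilled: the certificate nets 27 − 4 = 23; no certificate nets 17. Skilled prefers the certificate.
Unskilled: the certificate nets 27 − 9 = 18; no certificate nets 17. Unskilled would deviate to the certificate.
Unskilled has a profitable deviation, so the profile is not an equilibrium.

No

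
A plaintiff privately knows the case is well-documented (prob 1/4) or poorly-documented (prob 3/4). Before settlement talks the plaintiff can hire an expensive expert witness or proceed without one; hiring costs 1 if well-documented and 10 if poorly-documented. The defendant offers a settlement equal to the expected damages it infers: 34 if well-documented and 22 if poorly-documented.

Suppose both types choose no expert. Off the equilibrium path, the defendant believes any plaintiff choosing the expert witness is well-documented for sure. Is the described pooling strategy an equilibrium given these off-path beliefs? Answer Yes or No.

No

On path, the defendant holds the prior and pays 1/4·34 + 3/4·22 = 25. Off path (the expert witness), believing well-documented, it pays 34.
well-documented: no expert nets 25; the expert witness nets 34 − 1 = 33. well-documented would deviate.
poorly-documented: no expert nets 25; the expert witness nets 34 − 10 = 24. poorly-documented stays.
A type deviates, so pooling fails.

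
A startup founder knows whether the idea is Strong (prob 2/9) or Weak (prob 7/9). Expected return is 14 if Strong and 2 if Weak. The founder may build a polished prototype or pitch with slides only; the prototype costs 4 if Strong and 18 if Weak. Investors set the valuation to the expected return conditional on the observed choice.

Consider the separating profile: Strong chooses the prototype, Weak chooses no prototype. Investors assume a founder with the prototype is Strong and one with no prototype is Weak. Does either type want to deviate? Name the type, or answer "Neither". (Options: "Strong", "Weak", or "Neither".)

Neither

The prototype pays 14; no prototype pays 2.
Strong: assigned the prototype, nets 14 − 4 = 10; deviating to no prototype nets 2.
Weak: assigned no prototype, nets 2; deviating to the prototype nets 14 − 18 = -4.
Both types strictly prefer their assigned action; no profitable deviation.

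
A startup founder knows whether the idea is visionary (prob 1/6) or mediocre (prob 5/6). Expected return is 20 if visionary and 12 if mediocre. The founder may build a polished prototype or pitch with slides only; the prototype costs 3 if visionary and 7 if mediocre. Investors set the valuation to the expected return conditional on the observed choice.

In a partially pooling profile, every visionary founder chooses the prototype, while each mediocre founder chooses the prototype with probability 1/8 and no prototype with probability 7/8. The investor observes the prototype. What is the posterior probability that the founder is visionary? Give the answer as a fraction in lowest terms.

P(the prototype) = (1/6)·1 + (5/6)·(1/8) = 13/48.
By Bayes' rule, P(visionary | the prototype) = (1/6) / (13/48) = 8/13.

8/13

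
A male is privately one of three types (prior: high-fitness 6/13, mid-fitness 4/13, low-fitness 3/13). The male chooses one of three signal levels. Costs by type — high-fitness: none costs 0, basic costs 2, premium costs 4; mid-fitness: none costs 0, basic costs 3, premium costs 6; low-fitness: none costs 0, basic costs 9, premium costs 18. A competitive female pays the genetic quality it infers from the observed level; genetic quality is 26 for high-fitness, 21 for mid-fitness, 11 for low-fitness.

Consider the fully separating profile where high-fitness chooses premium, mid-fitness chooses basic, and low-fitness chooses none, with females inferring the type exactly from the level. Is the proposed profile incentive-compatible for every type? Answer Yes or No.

Separating mating payoffs: premium → 26, basic → 21, none → 11.
high-fitness (assigned premium): none: 11 − 0 = 11; basic: 21 − 2 = 19; premium: 26 − 4 = 22. high-fitness stays.
mid-fitness (assigned basic): none: 11 − 0 = 11; basic: 21 − 3 = 18; premium: 26 − 6 = 20. mid-fitness prefers premium.
low-fitness (assigned none): none: 11 − 0 = 11; basic: 21 − 9 = 12; premium: 26 − 18 = 8. low-fitness prefers basic.
At least one type deviates; the separating profile fails.

No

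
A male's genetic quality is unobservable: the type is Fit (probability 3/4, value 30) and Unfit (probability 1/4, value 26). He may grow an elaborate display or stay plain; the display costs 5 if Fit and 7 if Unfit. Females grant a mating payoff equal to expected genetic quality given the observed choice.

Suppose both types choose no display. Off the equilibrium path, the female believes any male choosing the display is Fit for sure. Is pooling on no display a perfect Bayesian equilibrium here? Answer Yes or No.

Yes

On path, the female holds the prior and pays 3/4·30 + 1/4·26 = 29. Off path (the display), believing Fit, it pays 30.
Fit: no display nets 29; the display nets 30 − 5 = 25. Fit stays.
Unfit: no display nets 29; the display nets 30 − 7 = 23. Unfit stays.
No type deviates, so pooling is sustained.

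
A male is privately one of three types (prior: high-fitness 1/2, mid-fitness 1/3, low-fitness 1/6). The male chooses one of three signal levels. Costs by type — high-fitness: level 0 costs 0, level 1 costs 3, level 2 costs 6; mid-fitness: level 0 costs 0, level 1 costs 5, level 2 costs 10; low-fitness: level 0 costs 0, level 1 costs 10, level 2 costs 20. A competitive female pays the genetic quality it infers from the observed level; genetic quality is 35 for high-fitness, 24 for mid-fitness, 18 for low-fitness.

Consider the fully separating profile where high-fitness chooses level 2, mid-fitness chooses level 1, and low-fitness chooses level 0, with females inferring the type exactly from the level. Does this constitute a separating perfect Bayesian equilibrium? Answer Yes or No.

No

Separating mating payoffs: level 2 → 35, level 1 → 24, level 0 → 18.
high-fitness (assigned level 2): level 0: 18 − 0 = 18; level 1: 24 − 3 = 21; level 2: 35 − 6 = 29. high-fitness stays.
mid-fitness (assigned level 1): level 0: 18 − 0 = 18; level 1: 24 − 5 = 19; level 2: 35 − 10 = 25. mid-fitness prefers level 2.
low-fitness (assigned level 0): level 0: 18 − 0 = 18; level 1: 24 − 10 = 14; level 2: 35 − 20 = 15. low-fitness stays.
At least one type deviates; the separating profile fails.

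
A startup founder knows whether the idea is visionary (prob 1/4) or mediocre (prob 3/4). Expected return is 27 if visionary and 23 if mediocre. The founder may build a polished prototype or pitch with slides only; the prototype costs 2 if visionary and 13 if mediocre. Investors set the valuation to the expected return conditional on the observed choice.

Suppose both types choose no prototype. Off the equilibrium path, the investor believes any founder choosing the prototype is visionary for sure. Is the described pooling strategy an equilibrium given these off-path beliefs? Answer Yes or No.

No

On path, the investor holds the prior and pays 1/4·27 + 3/4·23 = 24. Off path (the prototype), believing visionary, it pays 27.
visionary: no prototype nets 24; the prototype nets 27 − 2 = 25. visionary would deviate.
mediocre: no prototype nets 24; the prototype nets 27 − 13 = 14. mediocre stays.
A type deviates, so pooling fails.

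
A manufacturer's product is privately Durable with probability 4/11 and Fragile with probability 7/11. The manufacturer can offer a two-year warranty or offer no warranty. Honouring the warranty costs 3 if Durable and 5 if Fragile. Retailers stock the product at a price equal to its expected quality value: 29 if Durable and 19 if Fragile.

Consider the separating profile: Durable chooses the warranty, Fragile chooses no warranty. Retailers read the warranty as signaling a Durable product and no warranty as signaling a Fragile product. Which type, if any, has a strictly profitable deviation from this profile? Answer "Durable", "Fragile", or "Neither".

Fragile

The warranty pays 29; no warranty pays 19.
Durable: assigned the warranty, nets 29 − 3 = 26; deviating to no warranty nets 19.
Fragile: assigned no warranty, nets 19; deviating to the warranty nets 29 − 5 = 24.
The Fragile type gains 5 by deviating.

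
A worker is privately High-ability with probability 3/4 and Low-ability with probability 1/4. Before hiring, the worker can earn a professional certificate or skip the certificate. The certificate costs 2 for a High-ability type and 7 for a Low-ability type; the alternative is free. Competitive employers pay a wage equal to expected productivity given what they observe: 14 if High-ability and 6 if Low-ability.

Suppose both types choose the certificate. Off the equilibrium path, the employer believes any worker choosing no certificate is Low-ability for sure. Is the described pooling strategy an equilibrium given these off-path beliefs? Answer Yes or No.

No

On path, the employer holds the prior and pays 3/4·14 + 1/4·6 = 12. Off path (no certificate), believing Low-ability, it pays 6.
High-ability: the certificate nets 12 − 2 = 10; no certificate nets 6. High-ability stays.
Low-ability: the certificate nets 12 − 7 = 5; no certificate nets 6. Low-ability would deviate.
A type deviates, so pooling fails.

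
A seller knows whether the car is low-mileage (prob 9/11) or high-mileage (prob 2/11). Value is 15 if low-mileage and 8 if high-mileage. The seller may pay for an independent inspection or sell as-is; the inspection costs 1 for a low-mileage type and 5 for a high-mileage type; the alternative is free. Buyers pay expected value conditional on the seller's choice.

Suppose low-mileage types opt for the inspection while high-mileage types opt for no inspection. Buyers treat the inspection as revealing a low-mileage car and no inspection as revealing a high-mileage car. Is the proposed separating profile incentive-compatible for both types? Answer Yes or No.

Under these beliefs, the inspection earns price 15 and no inspection earns price 8.
low-mileage: the inspection nets 15 − 1 = 14; no inspection nets 8. low-mileage prefers the inspection.
high-mileage: the inspection nets 15 − 5 = 10; no inspection nets 8. high-mileage would deviate to the inspection.
high-mileage has a profitable deviation, so the profile is not an equilibrium.

No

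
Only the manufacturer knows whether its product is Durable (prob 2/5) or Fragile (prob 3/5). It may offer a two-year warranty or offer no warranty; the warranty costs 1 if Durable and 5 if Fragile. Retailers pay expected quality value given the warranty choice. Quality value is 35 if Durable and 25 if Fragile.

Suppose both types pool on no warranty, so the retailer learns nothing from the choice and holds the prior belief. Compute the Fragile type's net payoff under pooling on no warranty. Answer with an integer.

29

Pooled price = 2/5·35 + 3/5·25 = 29.
Fragile pays no cost for no warranty, so net payoff = 29.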